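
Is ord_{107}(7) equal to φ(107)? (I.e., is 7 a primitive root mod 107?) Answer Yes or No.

φ(107) = 107 − 1 = 106 = 2 · 53.
Test 7^(106/q) mod 107 for each prime factor q of 106:
7^53 ≡ 106 (mod 107)  [q = 2: ≢ 1 ✓]
7^2 ≡ 49 (mod 107)  [q = 53: ≢ 1 ✓]
None equal 1, so ord_107(7) = 106: 7 is a primitive root.

Yes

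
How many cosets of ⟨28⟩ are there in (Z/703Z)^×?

Since 28 ∈ (Z/703Z)^×, its order divides φ(703) = φ(19·37) = (19−1)·(37−1) = 18·36 = 648 = 2^3 · 3^4.
Divisors of 648: 1, 2, 3, 4, 6, 8, 9, 12, 18, 24, 27, 36, 54, 72, 81, 108, 162, 216, 324, 648.
Check 28^d mod 703 for each divisor in increasing order:
28^1 ≡ 28
28^2 ≡ 81
28^3 ≡ 159
28^4 ≡ 234
28^6 ≡ 676
28^8 ≡ 625
28^9 ≡ 628
28^12 ≡ 26
28^18 ≡ 1
The order of 28 is 18, so the subgroup it generates has 18 elements.
[(Z/703Z)^× : ⟨28⟩] = 648/18 = 36.

36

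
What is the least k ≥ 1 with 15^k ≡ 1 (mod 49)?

Since 15 ∈ (Z/49Z)^×, its order divides φ(49) = φ(7^2) = 7·(7−1) = 42 = 2 · 3 · 7.
Divisors of 42: 1, 2, 3, 6, 7, 14, 21, 42.
Check 15^d mod 49 for each divisor in increasing order:
15^1 ≡ 15 (mod 49)
15^2 ≡ 29 (mod 49)
15^3 ≡ 43 (mod 49)
15^6 ≡ 36 (mod 49)
15^7 ≡ 1 (mod 49) ✓
Therefore the multiplicative order of 15 modulo 49 is 7.

7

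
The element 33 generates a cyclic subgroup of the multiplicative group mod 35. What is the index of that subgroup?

2

ord(33) | φ(35) = φ(5·7) = (5−1)·(7−1) = 4·6 = 24 = 2^3 · 3.
Divisors of 24: 1, 2, 3, 4, 6, 8, 12, 24.
Check 33^d mod 35 for each divisor in increasing order:
33^1 ≡ 33
33^2 ≡ 4
33^3 ≡ 27
33^4 ≡ 16
33^6 ≡ 29
33^8 ≡ 11
33^12 ≡ 1
The order of 33 is 12, so the subgroup it generates has 12 elements.
The index is φ(35) / ord(33) = 24 / 12 = 2.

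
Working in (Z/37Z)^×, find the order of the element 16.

9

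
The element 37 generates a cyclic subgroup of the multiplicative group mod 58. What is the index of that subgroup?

1

By Lagrange's theorem, ord_58(37) divides φ(58) = φ(2)·φ(29) = 1·28 = 28 = 2^2 · 7.
Divisors of 28: 1, 2, 4, 7, 14, 28.
Test each divisor d:
37^1 ≡ 37
37^2 ≡ 35
37^4 ≡ 7
37^7 ≡ 17
37^14 ≡ 57
37^28 ≡ 1
Thus |⟨37⟩| = ord(37) = 28.
Index = |(Z/58Z)^×| / |⟨37⟩| = 28 / 28 = 1.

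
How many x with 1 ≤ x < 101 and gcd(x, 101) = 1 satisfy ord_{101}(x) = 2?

1

φ(101) = 101 − 1 = 100 = 2^2 · 5^2.
(Z/101Z)^× is cyclic (|G| = 100); a cyclic group of order m has exactly φ(d) elements of each order d | m, and none otherwise.
2 | 100, and φ(2) = 2 − 1 = 1.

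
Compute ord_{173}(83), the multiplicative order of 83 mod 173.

By Lagrange's theorem, ord_173(83) divides φ(173) = 173 − 1 = 172 = 2^2 · 43.
Divisors of 172: 1, 2, 4, 43, 86, 172.
Test each divisor d:
83^1 ≡ 83 (mod 173)
83^2 ≡ 142 (mod 173)
83^4 ≡ 96 (mod 173)
83^43 ≡ 1 (mod 173) ✓
Hence ord(83) = 43.

43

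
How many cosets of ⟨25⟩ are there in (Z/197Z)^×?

ord(25) | φ(197) = 197 − 1 = 196 = 2^2 · 7^2.
Divisors of 196: 1, 2, 4, 7, 14, 28, 49, 98, 196.
Evaluate successive powers at the divisors of 196:
25^1 ≡ 25
25^2 ≡ 34
25^4 ≡ 171
25^7 ≡ 161
25^14 ≡ 114
25^28 ≡ 191
25^49 ≡ 196
25^98 ≡ 1
Thus |⟨25⟩| = ord(25) = 98.
The index is φ(197) / ord(25) = 196 / 98 = 2.

2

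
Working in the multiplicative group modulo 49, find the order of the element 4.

21

By Lagrange's theorem, ord_49(4) divides φ(49) = φ(7^2) = 7·(7−1) = 42 = 2 · 3 · 7.
Divisors of 42: 1, 2, 3, 6, 7, 14, 21, 42.
Evaluate successive powers at the divisors of 42:
4^1 ≡ 4
4^2 ≡ 16
4^3 ≡ 15
4^6 ≡ 29
4^7 ≡ 18
4^14 ≡ 30
4^21 ≡ 1
The smallest such exponent is 21, so the order of 4 is 21.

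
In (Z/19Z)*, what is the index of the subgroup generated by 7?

6

Since 7 ∈ (Z/19Z)^×, its order divides φ(19) = 19 − 1 = 18 = 2 · 3^2.
Divisors of 18: 1, 2, 3, 6, 9, 18.
Compute 7^d (mod 19) for the divisors d until we hit 1:
7^1 ≡ 7 (mod 19)
7^2 ≡ 11 (mod 19)
7^3 ≡ 1 (mod 19) ✓
Thus |⟨7⟩| = ord(7) = 3.
[(Z/19Z)^× : ⟨7⟩] = 18/3 = 6.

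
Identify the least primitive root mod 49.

φ(49) = φ(7^2) = 7·(7−1) = 42 = 2 · 3 · 7.
g is a primitive root iff g^(42/q) ≢ 1 (mod 49) for each prime q ∈ {2, 3, 7}.
g = 2: 2^21 ≡ 1 — hits 1, so not a primitive root.
g = 3: 3^21 ≡ 48; 3^14 ≡ 30; 3^6 ≡ 43 — none is 1, so 3 is a primitive root.
The smallest primitive root modulo 49 is 3.

3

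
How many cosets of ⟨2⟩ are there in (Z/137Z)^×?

The order of 2 must divide φ(137) = 137 − 1 = 136 = 2^3 · 17.
Divisors of 136: 1, 2, 4, 8, 17, 34, 68, 136.
Compute 2^d (mod 137) for the divisors d until we hit 1:
2^1 ≡ 2 (mod 137)
2^2 ≡ 4 (mod 137)
2^4 ≡ 16 (mod 137)
2^8 ≡ 119 (mod 137)
2^17 ≡ 100 (mod 137)
2^34 ≡ 136 (mod 137)
2^68 ≡ 1 (mod 137) ✓
Thus |⟨2⟩| = ord(2) = 68.
The index is φ(137) / ord(2) = 136 / 68 = 2.

2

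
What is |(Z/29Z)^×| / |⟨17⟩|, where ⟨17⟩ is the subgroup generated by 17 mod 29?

7

Since 17 ∈ (Z/29Z)^×, its order divides φ(29) = 29 − 1 = 28 = 2^2 · 7.
Divisors of 28: 1, 2, 4, 7, 14, 28.
Check 17^d mod 29 for each divisor in increasing order:
17^1 ≡ 17
17^2 ≡ 28
17^4 ≡ 1
Thus |⟨17⟩| = ord(17) = 4.
[(Z/29Z)^× : ⟨17⟩] = 28/4 = 7.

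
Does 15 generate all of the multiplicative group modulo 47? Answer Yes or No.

φ(47) = 47 − 1 = 46 = 2 · 23.
15 is a primitive root mod 47 iff 15^(φ(47)/q) ≢ 1 for every prime q | φ(47), i.e. q ∈ {2, 23}.
15^23 ≡ 46 (mod 47)  [q = 2: ≢ 1 ✓]
15^2 ≡ 37 (mod 47)  [q = 23: ≢ 1 ✓]
Every test exponent gives a nontrivial residue, hence 15 generates the full group.

Yes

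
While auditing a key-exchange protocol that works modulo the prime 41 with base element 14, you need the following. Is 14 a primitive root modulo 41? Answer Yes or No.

No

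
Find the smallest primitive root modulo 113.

φ(113) = 113 − 1 = 112 = 2^4 · 7.
Test candidates g = 2, 3, … against the prime factors q ∈ {2, 7} of φ(113): g is a generator iff g^(112/q) ≢ 1 for every such q.
g = 2: 2^56 ≡ 1 — hits 1, so not a primitive root.
g = 3: 3^56 ≡ 112; 3^16 ≡ 49 — none is 1, so 3 is a primitive root.
Hence the least primitive root of 113 is 3.

3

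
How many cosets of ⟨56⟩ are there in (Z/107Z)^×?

2

By Lagrange's theorem, ord_107(56) divides φ(107) = 107 − 1 = 106 = 2 · 53.
Divisors of 106: 1, 2, 53, 106.
Test each divisor d:
56^1 ≡ 56 (mod 107)
56^2 ≡ 33 (mod 107)
56^53 ≡ 1 (mod 107) ✓
So ord_107(56) = 53, hence |⟨56⟩| = 53.
The index is φ(107) / ord(56) = 106 / 53 = 2.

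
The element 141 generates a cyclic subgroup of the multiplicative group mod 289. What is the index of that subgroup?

By Lagrange's theorem, ord_289(141) divides φ(289) = φ(17^2) = 17·(17−1) = 272 = 2^4 · 17.
Divisors of 272: 1, 2, 4, 8, 16, 17, 34, 68, 136, 272.
Check 141^d mod 289 for each divisor in increasing order:
141^1 ≡ 141
141^2 ≡ 229
141^4 ≡ 132
141^8 ≡ 84
141^16 ≡ 120
141^17 ≡ 158
141^34 ≡ 110
141^68 ≡ 251
141^136 ≡ 288
141^272 ≡ 1
So ord_289(141) = 272, hence |⟨141⟩| = 272.
The index is φ(289) / ord(141) = 272 / 272 = 1.

1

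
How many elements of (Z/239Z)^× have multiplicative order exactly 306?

φ(239) = 239 − 1 = 238 = 2 · 7 · 17.
(Z/239Z)^× is cyclic (|G| = 238); a cyclic group of order m has exactly φ(d) elements of each order d | m, and none otherwise.
Since 306 ∤ 238, the count is 0.

0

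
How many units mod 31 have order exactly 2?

φ(31) = 31 − 1 = 30 = 2 · 3 · 5.
Since (Z/31Z)^× is cyclic of order 30, the number of elements of order d is φ(d) when d | 30 and 0 otherwise.
2 | 30, and φ(2) = 2 − 1 = 1.

1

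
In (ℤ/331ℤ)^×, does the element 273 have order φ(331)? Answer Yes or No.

Yes

φ(331) = 331 − 1 = 330 = 2 · 3 · 5 · 11.
Test 273^(330/q) mod 331 for each prime factor q of 330:
273^165 ≡ 330 (mod 331)  [q = 2: ≢ 1 ✓]
273^110 ≡ 31 (mod 331)  [q = 3: ≢ 1 ✓]
273^66 ≡ 124 (mod 331)  [q = 5: ≢ 1 ✓]
273^30 ≡ 167 (mod 331)  [q = 11: ≢ 1 ✓]
Every test exponent gives a nontrivial residue, hence 273 generates the full group.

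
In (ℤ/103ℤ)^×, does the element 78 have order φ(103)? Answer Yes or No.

φ(103) = 103 − 1 = 102 = 2 · 3 · 17.
78 is a primitive root mod 103 iff 78^(φ(103)/q) ≢ 1 for every prime q | φ(103), i.e. q ∈ {2, 3, 17}.
78^51 ≡ 102 (mod 103)  [q = 2: ≢ 1 ✓]
78^34 ≡ 46 (mod 103)  [q = 3: ≢ 1 ✓]
78^6 ≡ 34 (mod 103)  [q = 17: ≢ 1 ✓]
Every test exponent gives a nontrivial residue, hence 78 generates the full group.

Yes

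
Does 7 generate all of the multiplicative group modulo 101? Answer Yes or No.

φ(101) = 101 − 1 = 100 = 2^2 · 5^2.
Test 7^(100/q) mod 101 for each prime factor q of 100:
7^50 ≡ 100 (mod 101)  [q = 2: ≢ 1 ✓]
7^20 ≡ 84 (mod 101)  [q = 5: ≢ 1 ✓]
All checks pass, so 7 has order 100 and is a primitive root modulo 101.

Yes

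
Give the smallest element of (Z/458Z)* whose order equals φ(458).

7

φ(458) = φ(2)·φ(229) = 1·228 = 228 = 2^2 · 3 · 19.
g is a primitive root iff g^(228/q) ≢ 1 (mod 458) for each prime q ∈ {2, 3, 19}.
g = 2: gcd(2, 458) = 2 > 1, not a unit — skip.
g = 3: 3^114 ≡ 1 — hits 1, so not a primitive root.
g = 4: gcd(4, 458) = 2 > 1, not a unit — skip.
g = 5: 5^114 ≡ 1 — hits 1, so not a primitive root.
g = 6: gcd(6, 458) = 2 > 1, not a unit — skip.
g = 7: 7^114 ≡ 457; 7^76 ≡ 323; 7^12 ≡ 43 — none is 1, so 7 is a primitive root.
The smallest primitive root modulo 458 is 7.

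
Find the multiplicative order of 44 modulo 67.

66

Since 44 ∈ (Z/67Z)^×, its order divides φ(67) = 67 − 1 = 66 = 2 · 3 · 11.
Divisors of 66: 1, 2, 3, 6, 11, 22, 33, 66.
Evaluate successive powers at the divisors of 66:
44^1 ≡ 44 (mod 67)
44^2 ≡ 60 (mod 67)
44^3 ≡ 27 (mod 67)
44^6 ≡ 59 (mod 67)
44^11 ≡ 38 (mod 67)
44^22 ≡ 37 (mod 67)
44^33 ≡ 66 (mod 67)
44^66 ≡ 1 (mod 67) ✓
Therefore the multiplicative order of 44 modulo 67 is 66.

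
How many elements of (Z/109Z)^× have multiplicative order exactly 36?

φ(109) = 109 − 1 = 108 = 2^2 · 3^3.
(Z/109Z)^× is cyclic (|G| = 108); a cyclic group of order m has exactly φ(d) elements of each order d | m, and none otherwise.
36 = 2^2 · 3^2 divides 108, and φ(36) = 12.

12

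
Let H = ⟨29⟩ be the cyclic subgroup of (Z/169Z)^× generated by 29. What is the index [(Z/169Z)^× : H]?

The order of 29 must divide φ(169) = φ(13^2) = 13·(13−1) = 156 = 2^2 · 3 · 13.
Divisors of 156: 1, 2, 3, 4, 6, 12, 13, 26, 39, 52, 78, 156.
Compute 29^d (mod 169) for the divisors d until we hit 1:
29^1 ≡ 29 (mod 169)
29^2 ≡ 165 (mod 169)
29^3 ≡ 53 (mod 169)
29^4 ≡ 16 (mod 169)
29^6 ≡ 105 (mod 169)
29^12 ≡ 40 (mod 169)
29^13 ≡ 146 (mod 169)
29^26 ≡ 22 (mod 169)
29^39 ≡ 1 (mod 169) ✓
So ord_169(29) = 39, hence |⟨29⟩| = 39.
Index = |(Z/169Z)^×| / |⟨29⟩| = 156 / 39 = 4.

4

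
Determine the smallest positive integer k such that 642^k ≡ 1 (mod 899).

210

ord(642) | φ(899) = φ(29·31) = (29−1)·(31−1) = 28·30 = 840 = 2^3 · 3 · 5 · 7.
Divisors of 840: 1, 2, 3, 4, 5, 6, 7, 8, 10, 12, 14, 15, 20, 21, 24, 28, 30, 35, 40, 42, 56, 60, 70, 84, 105, 120, 140, 168, 210, 280, 420, 840.
Compute 642^d (mod 899) for the divisors d until we hit 1:
642^1 ≡ 642 (mod 899)
642^2 ≡ 422 (mod 899)
642^3 ≡ 325 (mod 899)
642^4 ≡ 82 (mod 899)
642^5 ≡ 502 (mod 899)
642^6 ≡ 442 (mod 899)
642^7 ≡ 579 (mod 899)
642^8 ≡ 431 (mod 899)
642^10 ≡ 284 (mod 899)
642^12 ≡ 281 (mod 899)
642^14 ≡ 813 (mod 899)
642^15 ≡ 526 (mod 899)
642^20 ≡ 645 (mod 899)
642^21 ≡ 550 (mod 899)
642^24 ≡ 748 (mod 899)
642^28 ≡ 204 (mod 899)
642^30 ≡ 683 (mod 899)
642^35 ≡ 347 (mod 899)
642^40 ≡ 687 (mod 899)
642^42 ≡ 436 (mod 899)
642^56 ≡ 262 (mod 899)
642^60 ≡ 807 (mod 899)
642^70 ≡ 842 (mod 899)
642^84 ≡ 407 (mod 899)
642^105 ≡ 898 (mod 899)
642^120 ≡ 373 (mod 899)
642^140 ≡ 552 (mod 899)
642^168 ≡ 233 (mod 899)
642^210 ≡ 1 (mod 899) ✓
So ord_899(642) = 210.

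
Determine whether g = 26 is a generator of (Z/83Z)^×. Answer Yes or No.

φ(83) = 83 − 1 = 82 = 2 · 41.
An element g generates (Z/83Z)^× iff g^(82/q) ≢ 1 (mod 83) for each prime q ∈ {2, 41}.
26^41 ≡ 1 (mod 83)  [q = 2: ≡ 1 ✗]
26^2 ≡ 12 (mod 83)  [q = 41: ≢ 1 ✓]
Since 26^41 ≡ 1, the order of 26 divides 41 < 82, so 26 is not a primitive root.

No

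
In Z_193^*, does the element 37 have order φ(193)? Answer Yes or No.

φ(193) = 193 − 1 = 192 = 2^6 · 3.
An element g generates (Z/193Z)^× iff g^(192/q) ≢ 1 (mod 193) for each prime q ∈ {2, 3}.
37^96 ≡ 192 (mod 193)  [q = 2: ≢ 1 ✓]
37^64 ≡ 108 (mod 193)  [q = 3: ≢ 1 ✓]
All checks pass, so 37 has order 192 and is a primitive root modulo 193.

Yes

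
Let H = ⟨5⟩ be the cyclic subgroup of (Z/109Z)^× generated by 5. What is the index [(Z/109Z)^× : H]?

4

Since 5 ∈ (Z/109Z)^×, its order divides φ(109) = 109 − 1 = 108 = 2^2 · 3^3.
Divisors of 108: 1, 2, 3, 4, 6, 9, 12, 18, 27, 36, 54, 108.
Check 5^d mod 109 for each divisor in increasing order:
5^1 ≡ 5
5^2 ≡ 25
5^3 ≡ 16
5^4 ≡ 80
5^6 ≡ 38
5^9 ≡ 63
5^12 ≡ 27
5^18 ≡ 45
5^27 ≡ 1
Thus |⟨5⟩| = ord(5) = 27.
The index is φ(109) / ord(5) = 108 / 27 = 4.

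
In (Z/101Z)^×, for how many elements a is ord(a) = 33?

0

φ(101) = 101 − 1 = 100 = 2^2 · 5^2.
(Z/101Z)^× is cyclic (|G| = 100); a cyclic group of order m has exactly φ(d) elements of each order d | m, and none otherwise.
Since 33 ∤ 100, the count is 0.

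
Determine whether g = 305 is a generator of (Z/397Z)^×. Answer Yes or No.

φ(397) = 397 − 1 = 396 = 2^2 · 3^2 · 11.
It suffices to check that the order of 305 is not a proper divisor of 396: compute 305^(396/q) for q ∈ {2, 3, 11}.
305^198 ≡ 1 (mod 397)  [q = 2: ≡ 1 ✗]
305^132 ≡ 34 (mod 397)  [q = 3: ≢ 1 ✓]
305^36 ≡ 256 (mod 397)  [q = 11: ≢ 1 ✓]
305^198 ≡ 1 shows ord(305) | 198, strictly less than φ(397); not a primitive root.

No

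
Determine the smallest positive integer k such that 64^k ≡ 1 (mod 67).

11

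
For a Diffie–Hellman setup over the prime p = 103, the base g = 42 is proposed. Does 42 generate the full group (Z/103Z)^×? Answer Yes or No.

No

φ(103) = 103 − 1 = 102 = 2 · 3 · 17.
It suffices to check that the order of 42 is not a proper divisor of 102: compute 42^(102/q) for q ∈ {2, 3, 17}.
42^51 ≡ 102 (mod 103)  [q = 2: ≢ 1 ✓]
42^34 ≡ 1 (mod 103)  [q = 3: ≡ 1 ✗]
42^6 ≡ 34 (mod 103)  [q = 17: ≢ 1 ✓]
The check at q = 3 fails, so 42 generates a proper subgroup.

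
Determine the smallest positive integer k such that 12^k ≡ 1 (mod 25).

20

By Lagrange's theorem, ord_25(12) divides φ(25) = φ(5^2) = 5·(5−1) = 20 = 2^2 · 5.
Divisors of 20: 1, 2, 4, 5, 10, 20.
Test each divisor d:
12^1 ≡ 12 (mod 25)
12^2 ≡ 19 (mod 25)
12^4 ≡ 11 (mod 25)
12^5 ≡ 7 (mod 25)
12^10 ≡ 24 (mod 25)
12^20 ≡ 1 (mod 25) ✓
Hence ord(12) = 20.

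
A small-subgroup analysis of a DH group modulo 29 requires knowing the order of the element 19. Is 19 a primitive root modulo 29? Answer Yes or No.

Yes

φ(29) = 29 − 1 = 28 = 2^2 · 7.
It suffices to check that the order of 19 is not a proper divisor of 28: compute 19^(28/q) for q ∈ {2, 7}.
19^14 ≡ 28 (mod 29)  [q = 2: ≢ 1 ✓]
19^4 ≡ 24 (mod 29)  [q = 7: ≢ 1 ✓]
All checks pass, so 19 has order 28 and is a primitive root modulo 29.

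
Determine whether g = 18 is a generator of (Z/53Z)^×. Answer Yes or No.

Yes

φ(53) = 53 − 1 = 52 = 2^2 · 13.
Test 18^(52/q) mod 53 for each prime factor q of 52:
18^26 ≡ 52 (mod 53)  [q = 2: ≢ 1 ✓]
18^4 ≡ 36 (mod 53)  [q = 13: ≢ 1 ✓]
Every test exponent gives a nontrivial residue, hence 18 generates the full group.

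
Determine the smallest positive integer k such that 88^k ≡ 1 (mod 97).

24

ord(88) | φ(97) = 97 − 1 = 96 = 2^5 · 3.
Divisors of 96: 1, 2, 3, 4, 6, 8, 12, 16, 24, 32, 48, 96.
Check 88^d mod 97 for each divisor in increasing order:
88^1 ≡ 88 (mod 97)
88^2 ≡ 81 (mod 97)
88^3 ≡ 47 (mod 97)
88^4 ≡ 62 (mod 97)
88^6 ≡ 75 (mod 97)
88^8 ≡ 61 (mod 97)
88^12 ≡ 96 (mod 97)
88^16 ≡ 35 (mod 97)
88^24 ≡ 1 (mod 97) ✓
The smallest such exponent is 24, so the order of 88 is 24.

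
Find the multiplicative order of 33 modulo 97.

8

Since 33 ∈ (Z/97Z)^×, its order divides φ(97) = 97 − 1 = 96 = 2^5 · 3.
Divisors of 96: 1, 2, 3, 4, 6, 8, 12, 16, 24, 32, 48, 96.
Evaluate successive powers at the divisors of 96:
33^1 ≡ 33 (mod 97)
33^2 ≡ 22 (mod 97)
33^3 ≡ 47 (mod 97)
33^4 ≡ 96 (mod 97)
33^6 ≡ 75 (mod 97)
33^8 ≡ 1 (mod 97) ✓
Hence ord(33) = 8.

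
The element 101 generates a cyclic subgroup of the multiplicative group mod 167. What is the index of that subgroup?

1

Since 101 ∈ (Z/167Z)^×, its order divides φ(167) = 167 − 1 = 166 = 2 · 83.
Divisors of 166: 1, 2, 83, 166.
Evaluate successive powers at the divisors of 166:
101^1 ≡ 101
101^2 ≡ 14
101^83 ≡ 166
101^166 ≡ 1
So ord_167(101) = 166, hence |⟨101⟩| = 166.
[(Z/167Z)^× : ⟨101⟩] = 166/166 = 1.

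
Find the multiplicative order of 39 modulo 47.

ord(39) | φ(47) = 47 − 1 = 46 = 2 · 23.
Divisors of 46: 1, 2, 23, 46.
Evaluate successive powers at the divisors of 46:
39^1 ≡ 39
39^2 ≡ 17
39^23 ≡ 46
39^46 ≡ 1
The smallest such exponent is 46, so the order of 39 is 46.

46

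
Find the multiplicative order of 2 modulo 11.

10

ord(2) | φ(11) = 11 − 1 = 10 = 2 · 5.
Divisors of 10: 1, 2, 5, 10.
Compute 2^d (mod 11) for the divisors d until we hit 1:
2^1 ≡ 2 (mod 11)
2^2 ≡ 4 (mod 11)
2^5 ≡ 10 (mod 11)
2^10 ≡ 1 (mod 11) ✓
So ord_11(2) = 10.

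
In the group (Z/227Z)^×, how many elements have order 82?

0

φ(227) = 227 − 1 = 226 = 2 · 113.
In a cyclic group of order 226, there are φ(d) elements of order d for each divisor d of 226, and zero for non-divisors.
Since 82 ∤ 226, the count is 0.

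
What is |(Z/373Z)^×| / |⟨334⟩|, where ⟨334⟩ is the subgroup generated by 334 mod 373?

2

Since 334 ∈ (Z/373Z)^×, its order divides φ(373) = 373 − 1 = 372 = 2^2 · 3 · 31.
Divisors of 372: 1, 2, 3, 4, 6, 12, 31, 62, 93, 124, 186, 372.
Compute 334^d (mod 373) for the divisors d until we hit 1:
334^1 ≡ 334
334^2 ≡ 29
334^3 ≡ 361
334^4 ≡ 95
334^6 ≡ 144
334^12 ≡ 221
334^31 ≡ 89
334^62 ≡ 88
334^93 ≡ 372
334^124 ≡ 284
334^186 ≡ 1
The order of 334 is 186, so the subgroup it generates has 186 elements.
The index is φ(373) / ord(334) = 372 / 186 = 2.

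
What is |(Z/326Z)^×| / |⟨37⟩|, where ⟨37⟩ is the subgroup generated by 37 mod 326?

3

Since 37 ∈ (Z/326Z)^×, its order divides φ(326) = φ(2)·φ(163) = 1·162 = 162 = 2 · 3^4.
Divisors of 162: 1, 2, 3, 6, 9, 18, 27, 54, 81, 162.
Test each divisor d:
37^1 ≡ 37 (mod 326)
37^2 ≡ 65 (mod 326)
37^3 ≡ 123 (mod 326)
37^6 ≡ 133 (mod 326)
37^9 ≡ 59 (mod 326)
37^18 ≡ 221 (mod 326)
37^27 ≡ 325 (mod 326)
37^54 ≡ 1 (mod 326) ✓
So ord_326(37) = 54, hence |⟨37⟩| = 54.
The index is φ(326) / ord(37) = 162 / 54 = 3.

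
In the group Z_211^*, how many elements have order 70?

24

φ(211) = 211 − 1 = 210 = 2 · 3 · 5 · 7.
Since (Z/211Z)^× is cyclic of order 210, the number of elements of order d is φ(d) when d | 210 and 0 otherwise.
70 = 2 · 5 · 7 divides 210, and φ(70) = 24.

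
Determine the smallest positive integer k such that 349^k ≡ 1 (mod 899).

5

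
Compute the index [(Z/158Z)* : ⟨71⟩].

Since 71 ∈ (Z/158Z)^×, its order divides φ(158) = φ(2)·φ(79) = 1·78 = 78 = 2 · 3 · 13.
Divisors of 78: 1, 2, 3, 6, 13, 26, 39, 78.
Test each divisor d:
71^1 ≡ 71
71^2 ≡ 143
71^3 ≡ 41
71^6 ≡ 101
71^13 ≡ 157
71^26 ≡ 1
So ord_158(71) = 26, hence |⟨71⟩| = 26.
Index = |(Z/158Z)^×| / |⟨71⟩| = 78 / 26 = 3.

3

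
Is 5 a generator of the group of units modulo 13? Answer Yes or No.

φ(13) = 13 − 1 = 12 = 2^2 · 3.
Test 5^(12/q) mod 13 for each prime factor q of 12:
5^6 ≡ 12 (mod 13)  [q = 2: ≢ 1 ✓]
5^4 ≡ 1 (mod 13)  [q = 3: ≡ 1 ✗]
The check at q = 3 fails, so 5 generates a proper subgroup.

No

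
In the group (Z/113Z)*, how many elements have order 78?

φ(113) = 113 − 1 = 112 = 2^4 · 7.
In a cyclic group of order 112, there are φ(d) elements of order d for each divisor d of 112, and zero for non-divisors.
Since 78 ∤ 112, the count is 0.

0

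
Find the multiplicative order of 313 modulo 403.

30

ord(313) | φ(403) = φ(13·31) = (13−1)·(31−1) = 12·30 = 360 = 2^3 · 3^2 · 5.
Divisors of 360: 1, 2, 3, 4, 5, 6, 8, 9, 10, 12, 15, 18, 20, 24, 30, 36, 40, 45, 60, 72, 90, 120, 180, 360.
Compute 313^d (mod 403) for the divisors d until we hit 1:
313^1 ≡ 313
313^2 ≡ 40
313^3 ≡ 27
313^4 ≡ 391
313^5 ≡ 274
313^6 ≡ 326
313^8 ≡ 144
313^9 ≡ 339
313^10 ≡ 118
313^12 ≡ 287
313^15 ≡ 92
313^18 ≡ 66
313^20 ≡ 222
313^24 ≡ 157
313^30 ≡ 1
Hence ord(313) = 30.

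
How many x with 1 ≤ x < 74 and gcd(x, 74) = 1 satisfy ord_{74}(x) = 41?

0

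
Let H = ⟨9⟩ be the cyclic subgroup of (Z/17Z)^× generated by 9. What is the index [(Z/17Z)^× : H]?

By Lagrange's theorem, ord_17(9) divides φ(17) = 17 − 1 = 16 = 2^4.
Divisors of 16: 1, 2, 4, 8, 16.
Evaluate successive powers at the divisors of 16:
9^1 ≡ 9 (mod 17)
9^2 ≡ 13 (mod 17)
9^4 ≡ 16 (mod 17)
9^8 ≡ 1 (mod 17) ✓
Thus |⟨9⟩| = ord(9) = 8.
Index = |(Z/17Z)^×| / |⟨9⟩| = 16 / 8 = 2.

2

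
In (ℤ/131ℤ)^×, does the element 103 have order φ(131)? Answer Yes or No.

Yes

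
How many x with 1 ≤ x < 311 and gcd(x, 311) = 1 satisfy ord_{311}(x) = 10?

φ(311) = 311 − 1 = 310 = 2 · 5 · 31.
Since (Z/311Z)^× is cyclic of order 310, the number of elements of order d is φ(d) when d | 310 and 0 otherwise.
10 = 2 · 5 divides 310, and φ(10) = 4.

4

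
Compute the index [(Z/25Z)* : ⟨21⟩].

4

Since 21 ∈ (Z/25Z)^×, its order divides φ(25) = φ(5^2) = 5·(5−1) = 20 = 2^2 · 5.
Divisors of 20: 1, 2, 4, 5, 10, 20.
Compute 21^d (mod 25) for the divisors d until we hit 1:
21^1 ≡ 21 (mod 25)
21^2 ≡ 16 (mod 25)
21^4 ≡ 6 (mod 25)
21^5 ≡ 1 (mod 25) ✓
The order of 21 is 5, so the subgroup it generates has 5 elements.
[(Z/25Z)^× : ⟨21⟩] = 20/5 = 4.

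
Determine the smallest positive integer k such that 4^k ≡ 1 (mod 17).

Since 4 ∈ (Z/17Z)^×, its order divides φ(17) = 17 − 1 = 16 = 2^4.
Divisors of 16: 1, 2, 4, 8, 16.
Evaluate successive powers at the divisors of 16:
4^1 ≡ 4 (mod 17)
4^2 ≡ 16 (mod 17)
4^4 ≡ 1 (mod 17) ✓
Hence ord(4) = 4.

4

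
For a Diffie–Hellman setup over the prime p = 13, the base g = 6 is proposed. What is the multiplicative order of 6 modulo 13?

12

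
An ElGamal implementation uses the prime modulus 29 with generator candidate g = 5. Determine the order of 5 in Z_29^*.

14

Since 5 ∈ (Z/29Z)^×, its order divides φ(29) = 29 − 1 = 28 = 2^2 · 7.
Divisors of 28: 1, 2, 4, 7, 14, 28.
Evaluate successive powers at the divisors of 28:
5^1 ≡ 5 (mod 29)
5^2 ≡ 25 (mod 29)
5^4 ≡ 16 (mod 29)
5^7 ≡ 28 (mod 29)
5^14 ≡ 1 (mod 29) ✓
So ord_29(5) = 14.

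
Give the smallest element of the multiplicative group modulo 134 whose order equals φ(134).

7

φ(134) = φ(2)·φ(67) = 1·66 = 66 = 2 · 3 · 11.
Test candidates g = 2, 3, … against the prime factors q ∈ {2, 3, 11} of φ(134): g is a generator iff g^(66/q) ≢ 1 for every such q.
g = 2: gcd(2, 134) = 2 > 1, not a unit — skip.
g = 3: 3^33 ≡ 133; 3^22 ≡ 1 — hits 1, so not a primitive root.
g = 4: gcd(4, 134) = 2 > 1, not a unit — skip.
g = 5: 5^33 ≡ 133; 5^22 ≡ 1 — hits 1, so not a primitive root.
g = 6: gcd(6, 134) = 2 > 1, not a unit — skip.
g = 7: 7^33 ≡ 133; 7^22 ≡ 29; 7^6 ≡ 131 — none is 1, so 7 is a primitive root.
Hence the least primitive root of 134 is 7.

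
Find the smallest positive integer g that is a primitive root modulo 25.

2

φ(25) = φ(5^2) = 5·(5−1) = 20 = 2^2 · 5.
Test candidates g = 2, 3, … against the prime factors q ∈ {2, 5} of φ(25): g is a generator iff g^(20/q) ≢ 1 for every such q.
g = 2: 2^10 ≡ 24; 2^4 ≡ 16 — none is 1, so 2 is a primitive root.
Hence the least primitive root of 25 is 2.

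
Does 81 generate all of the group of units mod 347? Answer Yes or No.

No

φ(347) = 347 − 1 = 346 = 2 · 173.
81 is a primitive root mod 347 iff 81^(φ(347)/q) ≢ 1 for every prime q | φ(347), i.e. q ∈ {2, 173}.
81^173 ≡ 1 (mod 347)  [q = 2: ≡ 1 ✗]
81^2 ≡ 315 (mod 347)  [q = 173: ≢ 1 ✓]
The check at q = 2 fails, so 81 generates a proper subgroup.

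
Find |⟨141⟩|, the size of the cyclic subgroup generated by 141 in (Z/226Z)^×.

7

By Lagrange's theorem, ord_226(141) divides φ(226) = φ(2)·φ(113) = 1·112 = 112 = 2^4 · 7.
Divisors of 112: 1, 2, 4, 7, 8, 14, 16, 28, 56, 112.
Evaluate successive powers at the divisors of 112:
141^1 ≡ 141 (mod 226)
141^2 ≡ 219 (mod 226)
141^4 ≡ 49 (mod 226)
141^7 ≡ 1 (mod 226) ✓
The smallest such exponent is 7, so the order of 141 is 7.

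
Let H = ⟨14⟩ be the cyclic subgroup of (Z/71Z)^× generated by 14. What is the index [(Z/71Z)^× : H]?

7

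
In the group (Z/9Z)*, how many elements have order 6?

2

φ(9) = φ(3^2) = 3·(3−1) = 6 = 2 · 3.
In a cyclic group of order 6, there are φ(d) elements of order d for each divisor d of 6, and zero for non-divisors.
6 = 2 · 3 divides 6, and φ(6) = 2.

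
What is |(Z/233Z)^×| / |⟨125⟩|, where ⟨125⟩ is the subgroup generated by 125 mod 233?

By Lagrange's theorem, ord_233(125) divides φ(233) = 233 − 1 = 232 = 2^3 · 29.
Divisors of 232: 1, 2, 4, 8, 29, 58, 116, 232.
Evaluate successive powers at the divisors of 232:
125^1 ≡ 125
125^2 ≡ 14
125^4 ≡ 196
125^8 ≡ 204
125^29 ≡ 97
125^58 ≡ 89
125^116 ≡ 232
125^232 ≡ 1
Thus |⟨125⟩| = ord(125) = 232.
Index = |(Z/233Z)^×| / |⟨125⟩| = 232 / 232 = 1.

1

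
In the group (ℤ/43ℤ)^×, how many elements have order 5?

0

φ(43) = 43 − 1 = 42 = 2 · 3 · 7.
(Z/43Z)^× is cyclic (|G| = 42); a cyclic group of order m has exactly φ(d) elements of each order d | m, and none otherwise.
5 does not divide 42, so no element of (Z/43Z)^× has order 5.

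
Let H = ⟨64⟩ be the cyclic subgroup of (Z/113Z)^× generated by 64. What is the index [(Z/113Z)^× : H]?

8

By Lagrange's theorem, ord_113(64) divides φ(113) = 113 − 1 = 112 = 2^4 · 7.
Divisors of 112: 1, 2, 4, 7, 8, 14, 16, 28, 56, 112.
Check 64^d mod 113 for each divisor in increasing order:
64^1 ≡ 64
64^2 ≡ 28
64^4 ≡ 106
64^7 ≡ 112
64^8 ≡ 49
64^14 ≡ 1
So ord_113(64) = 14, hence |⟨64⟩| = 14.
The index is φ(113) / ord(64) = 112 / 14 = 8.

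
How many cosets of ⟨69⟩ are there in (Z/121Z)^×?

2

ord(69) | φ(121) = φ(11^2) = 11·(11−1) = 110 = 2 · 5 · 11.
Divisors of 110: 1, 2, 5, 10, 11, 22, 55, 110.
Evaluate successive powers at the divisors of 110:
69^1 ≡ 69
69^2 ≡ 42
69^5 ≡ 111
69^10 ≡ 100
69^11 ≡ 3
69^22 ≡ 9
69^55 ≡ 1
Thus |⟨69⟩| = ord(69) = 55.
Index = |(Z/121Z)^×| / |⟨69⟩| = 110 / 55 = 2.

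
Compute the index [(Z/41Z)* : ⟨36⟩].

2

ord(36) | φ(41) = 41 − 1 = 40 = 2^3 · 5.
Divisors of 40: 1, 2, 4, 5, 8, 10, 20, 40.
Compute 36^d (mod 41) for the divisors d until we hit 1:
36^1 ≡ 36 (mod 41)
36^2 ≡ 25 (mod 41)
36^4 ≡ 10 (mod 41)
36^5 ≡ 32 (mod 41)
36^8 ≡ 18 (mod 41)
36^10 ≡ 40 (mod 41)
36^20 ≡ 1 (mod 41) ✓
So ord_41(36) = 20, hence |⟨36⟩| = 20.
[(Z/41Z)^× : ⟨36⟩] = 40/20 = 2.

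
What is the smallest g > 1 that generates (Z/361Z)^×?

2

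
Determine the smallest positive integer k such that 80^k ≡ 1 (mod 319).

ord(80) | φ(319) = φ(11·29) = (11−1)·(29−1) = 10·28 = 280 = 2^3 · 5 · 7.
Divisors of 280: 1, 2, 4, 5, 7, 8, 10, 14, 20, 28, 35, 40, 56, 70, 140, 280.
Check 80^d mod 319 for each divisor in increasing order:
80^1 ≡ 80 (mod 319)
80^2 ≡ 20 (mod 319)
80^4 ≡ 81 (mod 319)
80^5 ≡ 100 (mod 319)
80^7 ≡ 86 (mod 319)
80^8 ≡ 181 (mod 319)
80^10 ≡ 111 (mod 319)
80^14 ≡ 59 (mod 319)
80^20 ≡ 199 (mod 319)
80^28 ≡ 291 (mod 319)
80^35 ≡ 144 (mod 319)
80^40 ≡ 45 (mod 319)
80^56 ≡ 146 (mod 319)
80^70 ≡ 1 (mod 319) ✓
Therefore the multiplicative order of 80 modulo 319 is 70.

70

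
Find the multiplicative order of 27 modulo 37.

6

ord(27) | φ(37) = 37 − 1 = 36 = 2^2 · 3^2.
Divisors of 36: 1, 2, 3, 4, 6, 9, 12, 18, 36.
Compute 27^d (mod 37) for the divisors d until we hit 1:
27^1 ≡ 27 (mod 37)
27^2 ≡ 26 (mod 37)
27^3 ≡ 36 (mod 37)
27^4 ≡ 10 (mod 37)
27^6 ≡ 1 (mod 37) ✓
Hence ord(27) = 6.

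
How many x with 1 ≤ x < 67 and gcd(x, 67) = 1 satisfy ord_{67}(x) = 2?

φ(67) = 67 − 1 = 66 = 2 · 3 · 11.
In a cyclic group of order 66, there are φ(d) elements of order d for each divisor d of 66, and zero for non-divisors.
2 | 66, and φ(2) = 2 − 1 = 1.

1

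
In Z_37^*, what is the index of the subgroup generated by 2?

1

Since 2 ∈ (Z/37Z)^×, its order divides φ(37) = 37 − 1 = 36 = 2^2 · 3^2.
Divisors of 36: 1, 2, 3, 4, 6, 9, 12, 18, 36.
Compute 2^d (mod 37) for the divisors d until we hit 1:
2^1 ≡ 2
2^2 ≡ 4
2^3 ≡ 8
2^4 ≡ 16
2^6 ≡ 27
2^9 ≡ 31
2^12 ≡ 26
2^18 ≡ 36
2^36 ≡ 1
Thus |⟨2⟩| = ord(2) = 36.
[(Z/37Z)^× : ⟨2⟩] = 36/36 = 1.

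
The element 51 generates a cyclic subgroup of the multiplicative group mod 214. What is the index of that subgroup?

1

ord(51) | φ(214) = φ(2)·φ(107) = 1·106 = 106 = 2 · 53.
Divisors of 106: 1, 2, 53, 106.
Evaluate successive powers at the divisors of 106:
51^1 ≡ 51
51^2 ≡ 33
51^53 ≡ 213
51^106 ≡ 1
Thus |⟨51⟩| = ord(51) = 106.
The index is φ(214) / ord(51) = 106 / 106 = 1.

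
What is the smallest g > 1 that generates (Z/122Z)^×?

φ(122) = φ(2)·φ(61) = 1·60 = 60 = 2^2 · 3 · 5.
g is a primitive root iff g^(60/q) ≢ 1 (mod 122) for each prime q ∈ {2, 3, 5}.
g = 2: gcd(2, 122) = 2 > 1, not a unit — skip.
g = 3: 3^30 ≡ 1 — hits 1, so not a primitive root.
g = 4: gcd(4, 122) = 2 > 1, not a unit — skip.
g = 5: 5^30 ≡ 1 — hits 1, so not a primitive root.
g = 6: gcd(6, 122) = 2 > 1, not a unit — skip.
g = 7: 7^30 ≡ 121; 7^20 ≡ 47; 7^12 ≡ 95 — none is 1, so 7 is a primitive root.
The smallest primitive root modulo 122 is 7.

7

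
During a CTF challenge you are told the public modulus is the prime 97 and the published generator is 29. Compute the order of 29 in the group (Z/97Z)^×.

The order of 29 must divide φ(97) = 97 − 1 = 96 = 2^5 · 3.
Divisors of 96: 1, 2, 3, 4, 6, 8, 12, 16, 24, 32, 48, 96.
Check 29^d mod 97 for each divisor in increasing order:
29^1 ≡ 29 (mod 97)
29^2 ≡ 65 (mod 97)
29^3 ≡ 42 (mod 97)
29^4 ≡ 54 (mod 97)
29^6 ≡ 18 (mod 97)
29^8 ≡ 6 (mod 97)
29^12 ≡ 33 (mod 97)
29^16 ≡ 36 (mod 97)
29^24 ≡ 22 (mod 97)
29^32 ≡ 35 (mod 97)
29^48 ≡ 96 (mod 97)
29^96 ≡ 1 (mod 97) ✓
So ord_97(29) = 96.

96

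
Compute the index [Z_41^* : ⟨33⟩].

2

By Lagrange's theorem, ord_41(33) divides φ(41) = 41 − 1 = 40 = 2^3 · 5.
Divisors of 40: 1, 2, 4, 5, 8, 10, 20, 40.
Evaluate successive powers at the divisors of 40:
33^1 ≡ 33
33^2 ≡ 23
33^4 ≡ 37
33^5 ≡ 32
33^8 ≡ 16
33^10 ≡ 40
33^20 ≡ 1
The order of 33 is 20, so the subgroup it generates has 20 elements.
The index is φ(41) / ord(33) = 40 / 20 = 2.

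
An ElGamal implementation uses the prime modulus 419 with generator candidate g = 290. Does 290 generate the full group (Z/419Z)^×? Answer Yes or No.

No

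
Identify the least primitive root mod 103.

φ(103) = 103 − 1 = 102 = 2 · 3 · 17.
Test candidates g = 2, 3, … against the prime factors q ∈ {2, 3, 17} of φ(103): g is a generator iff g^(102/q) ≢ 1 for every such q.
g = 2: 2^51 ≡ 1 — hits 1, so not a primitive root.
g = 3: 3^51 ≡ 102; 3^34 ≡ 1 — hits 1, so not a primitive root.
g = 4: 4^51 ≡ 1 — hits 1, so not a primitive root.
g = 5: 5^51 ≡ 102; 5^34 ≡ 56; 5^6 ≡ 72 — none is 1, so 5 is a primitive root.
The smallest primitive root modulo 103 is 5.

5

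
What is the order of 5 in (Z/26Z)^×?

The order of 5 must divide φ(26) = φ(2)·φ(13) = 1·12 = 12 = 2^2 · 3.
Divisors of 12: 1, 2, 3, 4, 6, 12.
Evaluate successive powers at the divisors of 12:
5^1 ≡ 5 (mod 26)
5^2 ≡ 25 (mod 26)
5^3 ≡ 21 (mod 26)
5^4 ≡ 1 (mod 26) ✓
So ord_26(5) = 4.

4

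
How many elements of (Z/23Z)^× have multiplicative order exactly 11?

10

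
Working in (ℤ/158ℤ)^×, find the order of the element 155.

39

By Lagrange's theorem, ord_158(155) divides φ(158) = φ(2)·φ(79) = 1·78 = 78 = 2 · 3 · 13.
Divisors of 78: 1, 2, 3, 6, 13, 26, 39, 78.
Evaluate successive powers at the divisors of 78:
155^1 ≡ 155 (mod 158)
155^2 ≡ 9 (mod 158)
155^3 ≡ 131 (mod 158)
155^6 ≡ 97 (mod 158)
155^13 ≡ 55 (mod 158)
155^26 ≡ 23 (mod 158)
155^39 ≡ 1 (mod 158) ✓
Therefore the multiplicative order of 155 modulo 158 is 39.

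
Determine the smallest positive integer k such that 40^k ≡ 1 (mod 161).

66

The order of 40 must divide φ(161) = φ(7·23) = (7−1)·(23−1) = 6·22 = 132 = 2^2 · 3 · 11.
Divisors of 132: 1, 2, 3, 4, 6, 11, 12, 22, 33, 44, 66, 132.
Test each divisor d:
40^1 ≡ 40 (mod 161)
40^2 ≡ 151 (mod 161)
40^3 ≡ 83 (mod 161)
40^4 ≡ 100 (mod 161)
40^6 ≡ 127 (mod 161)
40^11 ≡ 45 (mod 161)
40^12 ≡ 29 (mod 161)
40^22 ≡ 93 (mod 161)
40^33 ≡ 160 (mod 161)
40^44 ≡ 116 (mod 161)
40^66 ≡ 1 (mod 161) ✓
Hence ord(40) = 66.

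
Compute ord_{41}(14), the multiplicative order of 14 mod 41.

8

The order of 14 must divide φ(41) = 41 − 1 = 40 = 2^3 · 5.
Divisors of 40: 1, 2, 4, 5, 8, 10, 20, 40.
Test each divisor d:
14^1 ≡ 14 (mod 41)
14^2 ≡ 32 (mod 41)
14^4 ≡ 40 (mod 41)
14^5 ≡ 27 (mod 41)
14^8 ≡ 1 (mod 41) ✓
So ord_41(14) = 8.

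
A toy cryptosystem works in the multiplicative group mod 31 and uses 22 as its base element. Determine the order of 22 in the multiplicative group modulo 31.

30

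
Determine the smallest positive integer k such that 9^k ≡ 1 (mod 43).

By Lagrange's theorem, ord_43(9) divides φ(43) = 43 − 1 = 42 = 2 · 3 · 7.
Divisors of 42: 1, 2, 3, 6, 7, 14, 21, 42.
Compute 9^d (mod 43) for the divisors d until we hit 1:
9^1 ≡ 9
9^2 ≡ 38
9^3 ≡ 41
9^6 ≡ 4
9^7 ≡ 36
9^14 ≡ 6
9^21 ≡ 1
So ord_43(9) = 21.

21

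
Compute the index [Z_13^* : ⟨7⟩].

Since 7 ∈ (Z/13Z)^×, its order divides φ(13) = 13 − 1 = 12 = 2^2 · 3.
Divisors of 12: 1, 2, 3, 4, 6, 12.
Test each divisor d:
7^1 ≡ 7
7^2 ≡ 10
7^3 ≡ 5
7^4 ≡ 9
7^6 ≡ 12
7^12 ≡ 1
Thus |⟨7⟩| = ord(7) = 12.
[(Z/13Z)^× : ⟨7⟩] = 12/12 = 1.

1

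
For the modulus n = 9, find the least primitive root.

2

φ(9) = φ(3^2) = 3·(3−1) = 6 = 2 · 3.
Test candidates g = 2, 3, … against the prime factors q ∈ {2, 3} of φ(9): g is a generator iff g^(6/q) ≢ 1 for every such q.
g = 2: 2^3 ≡ 8; 2^2 ≡ 4 — none is 1, so 2 is a primitive root.
Hence the least primitive root of 9 is 2.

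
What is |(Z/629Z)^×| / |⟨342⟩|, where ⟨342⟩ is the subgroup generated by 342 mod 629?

By Lagrange's theorem, ord_629(342) divides φ(629) = φ(17·37) = (17−1)·(37−1) = 16·36 = 576 = 2^6 · 3^2.
Divisors of 576: 1, 2, 3, 4, 6, 8, 9, 12, 16, 18, 24, 32, 36, 48, 64, 72, 96, 144, 192, 288, 576.
Check 342^d mod 629 for each divisor in increasing order:
342^1 ≡ 342
342^2 ≡ 599
342^3 ≡ 433
342^4 ≡ 271
342^6 ≡ 47
342^8 ≡ 477
342^9 ≡ 223
342^12 ≡ 322
342^16 ≡ 460
342^18 ≡ 38
342^24 ≡ 528
342^32 ≡ 256
342^36 ≡ 186
342^48 ≡ 137
342^64 ≡ 120
342^72 ≡ 1
The order of 342 is 72, so the subgroup it generates has 72 elements.
[(Z/629Z)^× : ⟨342⟩] = 576/72 = 8.

8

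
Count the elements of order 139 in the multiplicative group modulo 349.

φ(349) = 349 − 1 = 348 = 2^2 · 3 · 29.
(Z/349Z)^× is cyclic (|G| = 348); a cyclic group of order m has exactly φ(d) elements of each order d | m, and none otherwise.
Since 139 ∤ 348, the count is 0.

0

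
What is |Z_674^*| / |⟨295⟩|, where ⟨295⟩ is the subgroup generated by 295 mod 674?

48

Since 295 ∈ (Z/674Z)^×, its order divides φ(674) = φ(2)·φ(337) = 1·336 = 336 = 2^4 · 3 · 7.
Divisors of 336: 1, 2, 3, 4, 6, 7, 8, 12, 14, 16, 21, 24, 28, 42, 48, 56, 84, 112, 168, 336.
Test each divisor d:
295^1 ≡ 295 (mod 674)
295^2 ≡ 79 (mod 674)
295^3 ≡ 389 (mod 674)
295^4 ≡ 175 (mod 674)
295^6 ≡ 345 (mod 674)
295^7 ≡ 1 (mod 674) ✓
So ord_674(295) = 7, hence |⟨295⟩| = 7.
[(Z/674Z)^× : ⟨295⟩] = 336/7 = 48.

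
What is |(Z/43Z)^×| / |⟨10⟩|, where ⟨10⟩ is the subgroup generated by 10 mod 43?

ord(10) | φ(43) = 43 − 1 = 42 = 2 · 3 · 7.
Divisors of 42: 1, 2, 3, 6, 7, 14, 21, 42.
Check 10^d mod 43 for each divisor in increasing order:
10^1 ≡ 10 (mod 43)
10^2 ≡ 14 (mod 43)
10^3 ≡ 11 (mod 43)
10^6 ≡ 35 (mod 43)
10^7 ≡ 6 (mod 43)
10^14 ≡ 36 (mod 43)
10^21 ≡ 1 (mod 43) ✓
The order of 10 is 21, so the subgroup it generates has 21 elements.
Index = |(Z/43Z)^×| / |⟨10⟩| = 42 / 21 = 2.

2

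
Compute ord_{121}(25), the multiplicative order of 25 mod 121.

55

Since 25 ∈ (Z/121Z)^×, its order divides φ(121) = φ(11^2) = 11·(11−1) = 110 = 2 · 5 · 11.
Divisors of 110: 1, 2, 5, 10, 11, 22, 55, 110.
Test each divisor d:
25^1 ≡ 25 (mod 121)
25^2 ≡ 20 (mod 121)
25^5 ≡ 78 (mod 121)
25^10 ≡ 34 (mod 121)
25^11 ≡ 3 (mod 121)
25^22 ≡ 9 (mod 121)
25^55 ≡ 1 (mod 121) ✓
So ord_121(25) = 55.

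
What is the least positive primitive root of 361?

2

φ(361) = φ(19^2) = 19·(19−1) = 342 = 2 · 3^2 · 19.
Test candidates g = 2, 3, … against the prime factors q ∈ {2, 3, 19} of φ(361): g is a generator iff g^(342/q) ≢ 1 for every such q.
g = 2: 2^171 ≡ 360; 2^114 ≡ 292; 2^18 ≡ 58 — none is 1, so 2 is a primitive root.
So 2 is the smallest generator of (Z/361Z)^×.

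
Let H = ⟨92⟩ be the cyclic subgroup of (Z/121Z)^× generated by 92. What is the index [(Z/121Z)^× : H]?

2

ord(92) | φ(121) = φ(11^2) = 11·(11−1) = 110 = 2 · 5 · 11.
Divisors of 110: 1, 2, 5, 10, 11, 22, 55, 110.
Check 92^d mod 121 for each divisor in increasing order:
92^1 ≡ 92 (mod 121)
92^2 ≡ 115 (mod 121)
92^5 ≡ 45 (mod 121)
92^10 ≡ 89 (mod 121)
92^11 ≡ 81 (mod 121)
92^22 ≡ 27 (mod 121)
92^55 ≡ 1 (mod 121) ✓
Thus |⟨92⟩| = ord(92) = 55.
Index = |(Z/121Z)^×| / |⟨92⟩| = 110 / 55 = 2.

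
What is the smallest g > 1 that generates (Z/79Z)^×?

3

φ(79) = 79 − 1 = 78 = 2 · 3 · 13.
Test candidates g = 2, 3, … against the prime factors q ∈ {2, 3, 13} of φ(79): g is a generator iff g^(78/q) ≢ 1 for every such q.
g = 2: 2^39 ≡ 1 — hits 1, so not a primitive root.
g = 3: 3^39 ≡ 78; 3^26 ≡ 23; 3^6 ≡ 18 — none is 1, so 3 is a primitive root.
So 3 is the smallest generator of (Z/79Z)^×.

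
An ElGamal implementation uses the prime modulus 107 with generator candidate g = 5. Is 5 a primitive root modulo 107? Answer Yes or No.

Yes

φ(107) = 107 − 1 = 106 = 2 · 53.
5 is a primitive root mod 107 iff 5^(φ(107)/q) ≢ 1 for every prime q | φ(107), i.e. q ∈ {2, 53}.
5^53 ≡ 106 (mod 107)  [q = 2: ≢ 1 ✓]
5^2 ≡ 25 (mod 107)  [q = 53: ≢ 1 ✓]
None equal 1, so ord_107(5) = 106: 5 is a primitive root.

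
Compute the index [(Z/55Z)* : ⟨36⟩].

8

ord(36) | φ(55) = φ(5·11) = (5−1)·(11−1) = 4·10 = 40 = 2^3 · 5.
Divisors of 40: 1, 2, 4, 5, 8, 10, 20, 40.
Check 36^d mod 55 for each divisor in increasing order:
36^1 ≡ 36
36^2 ≡ 31
36^4 ≡ 26
36^5 ≡ 1
So ord_55(36) = 5, hence |⟨36⟩| = 5.
Index = |(Z/55Z)^×| / |⟨36⟩| = 40 / 5 = 8.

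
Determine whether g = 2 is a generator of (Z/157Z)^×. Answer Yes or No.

No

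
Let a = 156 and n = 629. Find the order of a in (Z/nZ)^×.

48

The order of 156 must divide φ(629) = φ(17·37) = (17−1)·(37−1) = 16·36 = 576 = 2^6 · 3^2.
Divisors of 576: 1, 2, 3, 4, 6, 8, 9, 12, 16, 18, 24, 32, 36, 48, 64, 72, 96, 144, 192, 288, 576.
Test each divisor d:
156^1 ≡ 156
156^2 ≡ 434
156^3 ≡ 401
156^4 ≡ 285
156^6 ≡ 406
156^8 ≡ 84
156^9 ≡ 524
156^12 ≡ 38
156^16 ≡ 137
156^18 ≡ 332
156^24 ≡ 186
156^32 ≡ 528
156^36 ≡ 149
156^48 ≡ 1
The smallest such exponent is 48, so the order of 156 is 48.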